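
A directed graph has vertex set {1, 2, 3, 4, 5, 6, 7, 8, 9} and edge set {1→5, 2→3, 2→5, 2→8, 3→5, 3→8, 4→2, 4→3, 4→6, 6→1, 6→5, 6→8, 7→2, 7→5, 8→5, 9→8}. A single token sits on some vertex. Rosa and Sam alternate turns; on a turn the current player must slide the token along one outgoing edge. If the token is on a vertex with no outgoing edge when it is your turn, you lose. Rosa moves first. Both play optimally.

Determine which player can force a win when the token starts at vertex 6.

Rosa wins.

Use the standard recursion: the mover loses at a terminal position; elsewhere, the mover wins exactly when some move hands the opponent an L position.
Every edge goes from a vertex to one that appears earlier in the order 5, 8, 1, 6, 3, 2, 4, 7, 9, so processing vertices in that order labels each vertex after all of its successors.
5: no outgoing edge → L
8: →5(L), so W
1: →5(L), so W
6: →5(L), so W
3: →5(L), so W
2: →5(L), so W
4: →2(W), 3(W), 6(W) — all W, so L
7: →5(L), so W
9: →8(W) only, which is W, so L
From 6 Rosa can move to 5, reaching an L position.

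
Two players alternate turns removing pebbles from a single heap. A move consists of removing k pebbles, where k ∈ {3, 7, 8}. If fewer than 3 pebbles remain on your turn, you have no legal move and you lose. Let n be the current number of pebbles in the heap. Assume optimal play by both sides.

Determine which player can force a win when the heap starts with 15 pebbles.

Work bottom-up. With no move the player to move loses. Otherwise the position is W if at least one move leads to an L position for the opponent, and L if every move leads to a W.
n=0: no move → L
n=1: no move → L
n=2: no move → L
n=3: can move to 0, which is L ⇒ W
n=4: can move to 1, which is L ⇒ W
n=5: can move to 2, which is L ⇒ W
n=6: the only move is to 3(W), a W ⇒ L
n=7: can move to 0, which is L ⇒ W
n=8: can move to 1, which is L ⇒ W
n=9: can move to 6, which is L ⇒ W
n=10: can move to 2, which is L ⇒ W
n=11: moves to 8(W), 4(W), 3(W); every one is W ⇒ L
n=12: moves to 9(W), 5(W), 4(W); every one is W ⇒ L
n=13: can move to 6, which is L ⇒ W
n=14: can move to 11, which is L ⇒ W
n=15: can move to 12, which is L ⇒ W
From 15 the player to move can remove 3, leaving 12, reaching an L position.

The first player wins.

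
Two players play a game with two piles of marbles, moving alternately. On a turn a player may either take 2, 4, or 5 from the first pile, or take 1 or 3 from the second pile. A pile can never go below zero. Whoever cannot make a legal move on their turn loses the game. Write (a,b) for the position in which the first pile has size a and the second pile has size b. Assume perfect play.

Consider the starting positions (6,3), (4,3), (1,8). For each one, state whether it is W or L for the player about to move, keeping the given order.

Compute win/loss labels from the base case upward. A position with no move is L. Any other position is W if it can reach an L in one move, else L.
No move ever increases a pile, so every position that can arise here has a ≤ 6 and b ≤ 8; it is enough to label the cells with 0 ≤ a ≤ 6 and 0 ≤ b ≤ 8.
Every move lowers a or b (never raises either), so fill the grid row by row in increasing a, and left to right within a row: each cell's successors are then already labelled.
      b=0  b=1  b=2  b=3  b=4  b=5  b=6  b=7  b=8
a=0:    L    W    L    W    L    W    L    W    L
a=1:    L    W    L    W    L    W    L    W    L
a=2:    W    L    W    L    W    L    W    L    W
a=3:    W    L    W    L    W    L    W    L    W
a=4:    W    W    W    W    W    W    W    W    W
a=5:    W    W    W    W    W    W    W    W    W
a=6:    W    W    W    W    W    W    W    W    W
Cells with no legal move (terminal, hence L): (0,0), (1,0).
The remaining L cells, each justified by listing all of its moves:
(0,2): only reaches (0,1)(W), which is W → L
(0,4): only reaches (0,3)(W), (0,1)(W), all W → L
(0,6): only reaches (0,5)(W), (0,3)(W), all W → L
(0,8): only reaches (0,7)(W), (0,5)(W), all W → L
(1,2): only reaches (1,1)(W), which is W → L
(1,4): only reaches (1,3)(W), (1,1)(W), all W → L
(1,6): only reaches (1,5)(W), (1,3)(W), all W → L
(1,8): only reaches (1,7)(W), (1,5)(W), all W → L
(2,1): only reaches (0,1)(W), (2,0)(W), all W → L
(2,3): only reaches (0,3)(W), (2,2)(W), (2,0)(W), all W → L
(2,5): only reaches (0,5)(W), (2,4)(W), (2,2)(W), all W → L
(2,7): only reaches (0,7)(W), (2,6)(W), (2,4)(W), all W → L
(3,1): only reaches (1,1)(W), (3,0)(W), all W → L
(3,3): only reaches (1,3)(W), (3,2)(W), (3,0)(W), all W → L
(3,5): only reaches (1,5)(W), (3,4)(W), (3,2)(W), all W → L
(3,7): only reaches (1,7)(W), (3,6)(W), (3,4)(W), all W → L
Every other cell has at least one move into one of the L cells above, so it is W.
(6,3): the move to (2,3) reaches an L cell, so W
(4,3): the move to (2,3) reaches an L cell, so W
(1,8): one of the L cells justified above, so L

(6,3): W, (4,3): W, (1,8): L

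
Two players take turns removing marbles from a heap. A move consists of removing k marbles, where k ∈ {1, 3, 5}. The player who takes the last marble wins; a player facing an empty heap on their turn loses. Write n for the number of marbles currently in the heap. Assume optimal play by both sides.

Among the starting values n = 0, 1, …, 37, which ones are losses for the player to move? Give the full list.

Positions with no move are L. A position that does have a move is losing for the player to move precisely when every available move leads to a winning position for the opponent. Fill in the labels:
n=0: no move → L
n=1: →0(L), so W
n=2: →1(W) only, which is W, so L
n=3: →2(L), so W
n=4: →3(W), 1(W) — all W, so L
n=5: →4(L), so W
n=6: →5(W), 3(W), 1(W) — all W, so L
n=7: →6(L), so W
n=8: →7(W), 5(W), 3(W) — all W, so L
n=9: →8(L), so W
n=10: →9(W), 7(W), 5(W) — all W, so L
n=11: →10(L), so W
n=12: →11(W), 9(W), 7(W) — all W, so L
n=13: →12(L), so W
n=14: →13(W), 11(W), 9(W) — all W, so L
n=15: →14(L), so W
n=16: →15(W), 13(W), 11(W) — all W, so L
n=17: →16(L), so W
n=18: →17(W), 15(W), 13(W) — all W, so L
n=19: →18(L), so W
n=20: →19(W), 17(W), 15(W) — all W, so L
n=21: →20(L), so W
n=22: →21(W), 19(W), 17(W) — all W, so L
n=23: →22(L), so W
n=24: →23(W), 21(W), 19(W) — all W, so L
n=25: →24(L), so W
n=26: →25(W), 23(W), 21(W) — all W, so L
n=27: →26(L), so W
n=28: →27(W), 25(W), 23(W) — all W, so L
n=29: →28(L), so W
n=30: →29(W), 27(W), 25(W) — all W, so L
n=31: →30(L), so W
n=32: →31(W), 29(W), 27(W) — all W, so L
n=33: →32(L), so W
n=34: →33(W), 31(W), 29(W) — all W, so L
n=35: →34(L), so W
n=36: →35(W), 33(W), 31(W) — all W, so L
n=37: →36(L), so W
The losing starting values of n are exactly the entries labelled L in this table (19 of them).

0, 2, 4, 6, 8, 10, 12, 14, 16, 18, 20, 22, 24, 26, 28, 30, 32, 34, 36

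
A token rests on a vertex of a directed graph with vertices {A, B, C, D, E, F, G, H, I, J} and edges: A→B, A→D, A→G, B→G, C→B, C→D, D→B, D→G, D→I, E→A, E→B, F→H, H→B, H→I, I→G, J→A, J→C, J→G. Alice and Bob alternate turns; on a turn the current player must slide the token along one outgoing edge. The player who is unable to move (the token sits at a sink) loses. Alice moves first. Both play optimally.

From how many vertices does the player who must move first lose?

Positions with no move are L. A position that does have a move is losing for the player to move precisely when every available move leads to a winning position for the opponent. Fill in the labels:
Every edge goes from a vertex to one that appears earlier in the order G, I, B, D, H, A, E, C, F, J, so processing vertices in that order labels each vertex after all of its successors.
G: no outgoing edge → L
I: can move to G, which is L ⇒ W
B: can move to G, which is L ⇒ W
D: can move to G, which is L ⇒ W
H: moves to B(W), I(W); every one is W ⇒ L
A: can move to G, which is L ⇒ W
E: moves to A(W), B(W); every one is W ⇒ L
C: moves to D(W), B(W); every one is W ⇒ L
F: can move to H, which is L ⇒ W
J: can move to C, which is L ⇒ W
The L vertices are C, E, G, H; that is 4 in all.

4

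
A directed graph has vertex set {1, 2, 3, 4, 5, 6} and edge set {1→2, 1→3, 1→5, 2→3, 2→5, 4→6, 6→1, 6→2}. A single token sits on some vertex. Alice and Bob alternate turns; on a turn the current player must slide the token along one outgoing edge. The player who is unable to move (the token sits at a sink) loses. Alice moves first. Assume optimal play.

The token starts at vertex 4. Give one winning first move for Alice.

Move to 6.

Classify positions by backward induction: terminal positions (no move available) are L. From any other position, the mover wins iff some move reaches an L.
Every edge goes from a vertex to one that appears earlier in the order 5, 3, 2, 1, 6, 4, so processing vertices in that order labels each vertex after all of its successors.
5: no outgoing edge → L
3: no outgoing edge → L
2: →3(L), so W
1: →3(L), so W
6: →1(W), 2(W) — all W, so L
4: →6(L), so W
From 4, the L positions reachable in one move are: 6.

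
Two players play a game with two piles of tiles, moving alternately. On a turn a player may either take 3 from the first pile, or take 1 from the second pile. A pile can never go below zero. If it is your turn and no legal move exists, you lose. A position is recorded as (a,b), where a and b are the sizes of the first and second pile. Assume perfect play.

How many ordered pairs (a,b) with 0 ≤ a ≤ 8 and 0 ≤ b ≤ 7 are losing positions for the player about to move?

36

Use the standard recursion: the mover loses at a terminal position; elsewhere, the mover wins exactly when some move hands the opponent an L position.
Every move lowers a or b (never raises either), so fill the grid row by row in increasing a, and left to right within a row: each cell's successors are then already labelled.
      b=0  b=1  b=2  b=3  b=4  b=5  b=6  b=7
a=0:    L    W    L    W    L    W    L    W
a=1:    L    W    L    W    L    W    L    W
a=2:    L    W    L    W    L    W    L    W
a=3:    W    L    W    L    W    L    W    L
a=4:    W    L    W    L    W    L    W    L
a=5:    W    L    W    L    W    L    W    L
a=6:    L    W    L    W    L    W    L    W
a=7:    L    W    L    W    L    W    L    W
a=8:    L    W    L    W    L    W    L    W
Cells with no legal move (terminal, hence L): (0,0), (1,0), (2,0).
The remaining L cells, each justified by listing all of its moves:
(0,2): the only move is to (0,1)(W), a W ⇒ L
(0,4): the only move is to (0,3)(W), a W ⇒ L
(0,6): the only move is to (0,5)(W), a W ⇒ L
(1,2): the only move is to (1,1)(W), a W ⇒ L
(1,4): the only move is to (1,3)(W), a W ⇒ L
(1,6): the only move is to (1,5)(W), a W ⇒ L
(2,2): the only move is to (2,1)(W), a W ⇒ L
(2,4): the only move is to (2,3)(W), a W ⇒ L
(2,6): the only move is to (2,5)(W), a W ⇒ L
(3,1): moves to (0,1)(W), (3,0)(W); every one is W ⇒ L
(3,3): moves to (0,3)(W), (3,2)(W); every one is W ⇒ L
(3,5): moves to (0,5)(W), (3,4)(W); every one is W ⇒ L
(3,7): moves to (0,7)(W), (3,6)(W); every one is W ⇒ L
(4,1): moves to (1,1)(W), (4,0)(W); every one is W ⇒ L
(4,3): moves to (1,3)(W), (4,2)(W); every one is W ⇒ L
(4,5): moves to (1,5)(W), (4,4)(W); every one is W ⇒ L
(4,7): moves to (1,7)(W), (4,6)(W); every one is W ⇒ L
(5,1): moves to (2,1)(W), (5,0)(W); every one is W ⇒ L
(5,3): moves to (2,3)(W), (5,2)(W); every one is W ⇒ L
(5,5): moves to (2,5)(W), (5,4)(W); every one is W ⇒ L
(5,7): moves to (2,7)(W), (5,6)(W); every one is W ⇒ L
(6,0): the only move is to (3,0)(W), a W ⇒ L
(6,2): moves to (3,2)(W), (6,1)(W); every one is W ⇒ L
(6,4): moves to (3,4)(W), (6,3)(W); every one is W ⇒ L
(6,6): moves to (3,6)(W), (6,5)(W); every one is W ⇒ L
(7,0): the only move is to (4,0)(W), a W ⇒ L
(7,2): moves to (4,2)(W), (7,1)(W); every one is W ⇒ L
(7,4): moves to (4,4)(W), (7,3)(W); every one is W ⇒ L
(7,6): moves to (4,6)(W), (7,5)(W); every one is W ⇒ L
(8,0): the only move is to (5,0)(W), a W ⇒ L
(8,2): moves to (5,2)(W), (8,1)(W); every one is W ⇒ L
(8,4): moves to (5,4)(W), (8,3)(W); every one is W ⇒ L
(8,6): moves to (5,6)(W), (8,5)(W); every one is W ⇒ L
Every other cell has at least one move into one of the L cells above, so it is W.
L cells per row: a=0: 4, a=1: 4, a=2: 4, a=3: 4, a=4: 4, a=5: 4, a=6: 4, a=7: 4, a=8: 4; total 36.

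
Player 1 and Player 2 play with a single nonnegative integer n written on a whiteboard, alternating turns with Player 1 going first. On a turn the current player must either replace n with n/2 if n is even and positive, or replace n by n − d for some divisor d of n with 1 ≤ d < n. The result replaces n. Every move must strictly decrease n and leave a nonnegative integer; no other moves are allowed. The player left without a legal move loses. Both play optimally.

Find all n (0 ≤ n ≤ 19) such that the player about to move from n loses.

Compute win/loss labels from the base case upward. A position with no move is L. Any other position is W if it can reach an L in one move, else L.
n=0: no move → L
n=1: no move → L
n=2: reaches L-position 1 → W
n=3: only reaches 2(W), which is W → L
n=4: reaches L-position 3 → W
n=5: only reaches 4(W), which is W → L
n=6: reaches L-position 3 → W
n=7: only reaches 6(W), which is W → L
n=8: reaches L-position 7 → W
n=9: only reaches 6(W), 8(W), all W → L
n=10: reaches L-position 5 → W
n=11: only reaches 10(W), which is W → L
n=12: reaches L-position 9 → W
n=13: only reaches 12(W), which is W → L
n=14: reaches L-position 7 → W
n=15: only reaches 10(W), 12(W), 14(W), all W → L
n=16: reaches L-position 15 → W
n=17: only reaches 16(W), which is W → L
n=18: reaches L-position 9 → W
n=19: only reaches 18(W), which is W → L
The losing starting values of n are exactly the entries labelled L in this table (11 of them).

0, 1, 3, 5, 7, 9, 11, 13, 15, 17, 19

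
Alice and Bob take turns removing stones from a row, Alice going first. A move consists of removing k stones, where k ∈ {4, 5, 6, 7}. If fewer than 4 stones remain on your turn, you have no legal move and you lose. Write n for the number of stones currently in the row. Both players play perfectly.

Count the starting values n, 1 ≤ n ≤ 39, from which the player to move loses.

15

Compute win/loss labels from the base case upward. A position with no move is L. Any other position is W if it can reach an L in one move, else L.
n=0: no move → L
n=1: no move → L
n=2: no move → L
n=3: no move → L
n=4: W (go to 0, an L position)
n=5: W (go to 1, an L position)
n=6: W (go to 2, an L position)
n=7: W (go to 3, an L position)
n=8: W (go to 3, an L position)
n=9: W (go to 3, an L position)
n=10: W (go to 3, an L position)
n=11: L (options 7(W), 6(W), 5(W), 4(W) are all W)
n=12: L (options 8(W), 7(W), 6(W), 5(W) are all W)
n=13: L (options 9(W), 8(W), 7(W), 6(W) are all W)
n=14: L (options 10(W), 9(W), 8(W), 7(W) are all W)
n=15: W (go to 11, an L position)
n=16: W (go to 12, an L position)
n=17: W (go to 13, an L position)
n=18: W (go to 14, an L position)
n=19: W (go to 14, an L position)
n=20: W (go to 14, an L position)
n=21: W (go to 14, an L position)
n=22: L (options 18(W), 17(W), 16(W), 15(W) are all W)
n=23: L (options 19(W), 18(W), 17(W), 16(W) are all W)
n=24: L (options 20(W), 19(W), 18(W), 17(W) are all W)
n=25: L (options 21(W), 20(W), 19(W), 18(W) are all W)
n=26: W (go to 22, an L position)
n=27: W (go to 23, an L position)
n=28: W (go to 24, an L position)
n=29: W (go to 25, an L position)
n=30: W (go to 25, an L position)
n=31: W (go to 25, an L position)
n=32: W (go to 25, an L position)
n=33: L (options 29(W), 28(W), 27(W), 26(W) are all W)
n=34: L (options 30(W), 29(W), 28(W), 27(W) are all W)
n=35: L (options 31(W), 30(W), 29(W), 28(W) are all W)
n=36: L (options 32(W), 31(W), 30(W), 29(W) are all W)
n=37: W (go to 33, an L position)
n=38: W (go to 34, an L position)
n=39: W (go to 35, an L position)
L entries with 1 ≤ n ≤ 39 (n=0 is outside the asked range and is not counted): n = 1, 2, 3, 11, 12, 13, 14, 22, 23, 24, 25, 33, 34, 35, 36; that makes 15.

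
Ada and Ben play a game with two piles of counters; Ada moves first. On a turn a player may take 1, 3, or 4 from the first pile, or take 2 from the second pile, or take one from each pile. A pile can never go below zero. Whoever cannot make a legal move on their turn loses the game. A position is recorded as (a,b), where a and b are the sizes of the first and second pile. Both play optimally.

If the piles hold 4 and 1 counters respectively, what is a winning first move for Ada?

Label each position W (a win for the player to move) or L (a loss). A position with no legal move is L; any other position is W exactly when some move reaches an L, and L when every move reaches a W.
No move ever increases a pile, so every position that can arise here has a ≤ 4 and b ≤ 1; it is enough to label the cells with 0 ≤ a ≤ 4 and 0 ≤ b ≤ 1.
Every move lowers a or b (never raises either), so fill the grid row by row in increasing a, and left to right within a row: each cell's successors are then already labelled.
      b=0  b=1
a=0:    L    L
a=1:    W    W
a=2:    L    L
a=3:    W    W
a=4:    W    W
Cells with no legal move (terminal, hence L): (0,0), (0,1).
The remaining L cells, each justified by listing all of its moves:
(2,0): the only move is to (1,0)(W), a W ⇒ L
(2,1): moves to (1,1)(W), (1,0)(W); every one is W ⇒ L
Every other cell has at least one move into one of the L cells above, so it is W.
From (4,1), the L positions reachable in one move are: (0,1).

Move to (0,1).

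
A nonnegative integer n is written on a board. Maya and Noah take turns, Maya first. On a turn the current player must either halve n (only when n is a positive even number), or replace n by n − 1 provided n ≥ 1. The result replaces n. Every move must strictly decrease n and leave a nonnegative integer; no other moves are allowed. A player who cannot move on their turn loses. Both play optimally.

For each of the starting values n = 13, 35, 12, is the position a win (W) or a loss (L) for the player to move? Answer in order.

13: L, 35: L, 12: W

Build the W/L table. Terminal = L. A non-terminal position is W if it has a move to some L; otherwise it is L.
n=0: no move → L
n=1: reaches L-position 0 → W
n=2: only reaches 1(W), which is W → L
n=3: reaches L-position 2 → W
n=4: reaches L-position 2 → W
n=5: only reaches 4(W), which is W → L
n=6: reaches L-position 5 → W
n=7: only reaches 6(W), which is W → L
n=8: reaches L-position 7 → W
n=9: only reaches 8(W), which is W → L
n=10: reaches L-position 5 → W
n=11: only reaches 10(W), which is W → L
n=12: reaches L-position 11 → W
n=13: only reaches 12(W), which is W → L
n=14: reaches L-position 7 → W
n=15: only reaches 14(W), which is W → L
n=16: reaches L-position 15 → W
n=17: only reaches 16(W), which is W → L
n=18: reaches L-position 9 → W
n=19: only reaches 18(W), which is W → L
n=20: reaches L-position 19 → W
n=21: only reaches 20(W), which is W → L
n=22: reaches L-position 11 → W
n=23: only reaches 22(W), which is W → L
n=24: reaches L-position 23 → W
n=25: only reaches 24(W), which is W → L
n=26: reaches L-position 13 → W
n=27: only reaches 26(W), which is W → L
n=28: reaches L-position 27 → W
n=29: only reaches 28(W), which is W → L
n=30: reaches L-position 15 → W
n=31: only reaches 30(W), which is W → L
n=32: reaches L-position 31 → W
n=33: only reaches 32(W), which is W → L
n=34: reaches L-position 17 → W
n=35: only reaches 34(W), which is W → L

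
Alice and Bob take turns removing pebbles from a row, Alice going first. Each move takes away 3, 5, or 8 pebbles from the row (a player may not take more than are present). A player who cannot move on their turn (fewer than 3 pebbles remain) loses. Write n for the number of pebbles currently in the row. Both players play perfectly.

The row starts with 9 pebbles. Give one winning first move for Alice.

Remove 8, leaving 1.

Use the standard recursion: the mover loses at a terminal position; elsewhere, the mover wins exactly when some move hands the opponent an L position.
n=0: no move → L
n=1: no move → L
n=2: no move → L
n=3: can move to 0, which is L ⇒ W
n=4: can move to 1, which is L ⇒ W
n=5: can move to 2, which is L ⇒ W
n=6: can move to 1, which is L ⇒ W
n=7: can move to 2, which is L ⇒ W
n=8: can move to 0, which is L ⇒ W
n=9: can move to 1, which is L ⇒ W
From 9, the L positions reachable in one move are: 1.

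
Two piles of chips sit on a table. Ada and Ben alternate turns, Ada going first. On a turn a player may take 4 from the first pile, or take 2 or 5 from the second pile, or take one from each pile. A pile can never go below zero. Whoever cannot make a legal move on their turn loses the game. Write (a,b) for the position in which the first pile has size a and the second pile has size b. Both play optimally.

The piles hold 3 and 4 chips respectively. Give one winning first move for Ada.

Classify positions by backward induction: terminal positions (no move available) are L. From any other position, the mover wins iff some move reaches an L.
No move ever increases a pile, so every position that can arise here has a ≤ 3 and b ≤ 4; it is enough to label the cells with 0 ≤ a ≤ 3 and 0 ≤ b ≤ 4.
Every move lowers a or b (never raises either), so fill the grid row by row in increasing a, and left to right within a row: each cell's successors are then already labelled.
      b=0  b=1  b=2  b=3  b=4
a=0:    L    L    W    W    L
a=1:    L    W    W    L    L
a=2:    L    W    W    L    W
a=3:    L    W    W    L    W
Cells with no legal move (terminal, hence L): (0,0), (0,1), (1,0), (2,0), (3,0).
The remaining L cells, each justified by listing all of its moves:
(0,4): →(0,2)(W) only, which is W, so L
(1,3): →(1,1)(W), (0,2)(W) — all W, so L
(1,4): →(1,2)(W), (0,3)(W) — all W, so L
(2,3): →(2,1)(W), (1,2)(W) — all W, so L
(3,3): →(3,1)(W), (2,2)(W) — all W, so L
Every other cell has at least one move into one of the L cells above, so it is W.
From (3,4), the L positions reachable in one move are: (2,3).

Move to (2,3).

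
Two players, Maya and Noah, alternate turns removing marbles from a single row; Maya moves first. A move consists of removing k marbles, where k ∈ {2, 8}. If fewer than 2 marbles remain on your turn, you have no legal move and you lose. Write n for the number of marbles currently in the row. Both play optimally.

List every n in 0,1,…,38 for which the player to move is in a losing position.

Classify positions by backward induction: terminal positions (no move available) are L. From any other position, the mover wins iff some move reaches an L.
n=0: no move → L
n=1: no move → L
n=2: →0(L), so W
n=3: →1(L), so W
n=4: →2(W) only, which is W, so L
n=5: →3(W) only, which is W, so L
n=6: →4(L), so W
n=7: →5(L), so W
n=8: →0(L), so W
n=9: →1(L), so W
n=10: →8(W), 2(W) — all W, so L
n=11: →9(W), 3(W) — all W, so L
n=12: →10(L), so W
n=13: →11(L), so W
n=14: →12(W), 6(W) — all W, so L
n=15: →13(W), 7(W) — all W, so L
n=16: →14(L), so W
n=17: →15(L), so W
n=18: →10(L), so W
n=19: →11(L), so W
n=20: →18(W), 12(W) — all W, so L
n=21: →19(W), 13(W) — all W, so L
n=22: →20(L), so W
n=23: →21(L), so W
n=24: →22(W), 16(W) — all W, so L
n=25: →23(W), 17(W) — all W, so L
n=26: →24(L), so W
n=27: →25(L), so W
n=28: →20(L), so W
n=29: →21(L), so W
n=30: →28(W), 22(W) — all W, so L
n=31: →29(W), 23(W) — all W, so L
n=32: →30(L), so W
n=33: →31(L), so W
n=34: →32(W), 26(W) — all W, so L
n=35: →33(W), 27(W) — all W, so L
n=36: →34(L), so W
n=37: →35(L), so W
n=38: →30(L), so W
The losing starting values of n are exactly the entries labelled L in this table (16 of them).

0, 1, 4, 5, 10, 11, 14, 15, 20, 21, 24, 25, 30, 31, 34, 35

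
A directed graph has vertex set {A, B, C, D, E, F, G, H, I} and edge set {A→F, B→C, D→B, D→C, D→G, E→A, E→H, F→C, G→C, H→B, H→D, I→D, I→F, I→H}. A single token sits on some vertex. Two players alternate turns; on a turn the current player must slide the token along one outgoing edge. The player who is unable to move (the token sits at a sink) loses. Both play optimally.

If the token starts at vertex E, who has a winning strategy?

Use the standard recursion: the mover loses at a terminal position; elsewhere, the mover wins exactly when some move hands the opponent an L position.
Every edge goes from a vertex to one that appears earlier in the order C, G, B, F, D, H, A, E, I, so processing vertices in that order labels each vertex after all of its successors.
C: no outgoing edge → L
G: W (go to C, an L position)
B: W (go to C, an L position)
F: W (go to C, an L position)
D: W (go to C, an L position)
H: L (options D(W), B(W) are all W)
A: L (sole option F(W) is W)
E: W (go to A, an L position)
I: W (go to H, an L position)
From E the player to move can move to A, reaching an L position.

The first player wins.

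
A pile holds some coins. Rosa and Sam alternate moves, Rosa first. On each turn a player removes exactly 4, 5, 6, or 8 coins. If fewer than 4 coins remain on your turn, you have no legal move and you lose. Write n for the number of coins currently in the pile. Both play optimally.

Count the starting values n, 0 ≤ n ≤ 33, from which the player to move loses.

12

Build the W/L table. Terminal = L. A non-terminal position is W if it has a move to some L; otherwise it is L.
n=0: no move → L
n=1: no move → L
n=2: no move → L
n=3: no move → L
n=4: can move to 0, which is L ⇒ W
n=5: can move to 1, which is L ⇒ W
n=6: can move to 2, which is L ⇒ W
n=7: can move to 3, which is L ⇒ W
n=8: can move to 3, which is L ⇒ W
n=9: can move to 3, which is L ⇒ W
n=10: can move to 2, which is L ⇒ W
n=11: can move to 3, which is L ⇒ W
n=12: moves to 8(W), 7(W), 6(W), 4(W); every one is W ⇒ L
n=13: moves to 9(W), 8(W), 7(W), 5(W); every one is W ⇒ L
n=14: moves to 10(W), 9(W), 8(W), 6(W); every one is W ⇒ L
n=15: moves to 11(W), 10(W), 9(W), 7(W); every one is W ⇒ L
n=16: can move to 12, which is L ⇒ W
n=17: can move to 13, which is L ⇒ W
n=18: can move to 14, which is L ⇒ W
n=19: can move to 15, which is L ⇒ W
n=20: can move to 15, which is L ⇒ W
n=21: can move to 15, which is L ⇒ W
n=22: can move to 14, which is L ⇒ W
n=23: can move to 15, which is L ⇒ W
n=24: moves to 20(W), 19(W), 18(W), 16(W); every one is W ⇒ L
n=25: moves to 21(W), 20(W), 19(W), 17(W); every one is W ⇒ L
n=26: moves to 22(W), 21(W), 20(W), 18(W); every one is W ⇒ L
n=27: moves to 23(W), 22(W), 21(W), 19(W); every one is W ⇒ L
n=28: can move to 24, which is L ⇒ W
n=29: can move to 25, which is L ⇒ W
n=30: can move to 26, which is L ⇒ W
n=31: can move to 27, which is L ⇒ W
n=32: can move to 27, which is L ⇒ W
n=33: can move to 27, which is L ⇒ W
L entries with 0 ≤ n ≤ 33: n = 0, 1, 2, 3, 12, 13, 14, 15, 24, 25, 26, 27; that makes 12.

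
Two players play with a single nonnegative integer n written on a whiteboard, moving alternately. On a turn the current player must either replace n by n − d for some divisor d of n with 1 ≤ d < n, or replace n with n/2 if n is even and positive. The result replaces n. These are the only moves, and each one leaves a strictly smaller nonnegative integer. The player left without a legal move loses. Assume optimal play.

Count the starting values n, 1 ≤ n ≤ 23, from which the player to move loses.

12

Positions with no move are L. A position that does have a move is losing for the player to move precisely when every available move leads to a winning position for the opponent. Fill in the labels:
n=0: no move → L
n=1: no move → L
n=2: reaches L-position 1 → W
n=3: only reaches 2(W), which is W → L
n=4: reaches L-position 3 → W
n=5: only reaches 4(W), which is W → L
n=6: reaches L-position 3 → W
n=7: only reaches 6(W), which is W → L
n=8: reaches L-position 7 → W
n=9: only reaches 6(W), 8(W), all W → L
n=10: reaches L-position 5 → W
n=11: only reaches 10(W), which is W → L
n=12: reaches L-position 9 → W
n=13: only reaches 12(W), which is W → L
n=14: reaches L-position 7 → W
n=15: only reaches 10(W), 12(W), 14(W), all W → L
n=16: reaches L-position 15 → W
n=17: only reaches 16(W), which is W → L
n=18: reaches L-position 9 → W
n=19: only reaches 18(W), which is W → L
n=20: reaches L-position 15 → W
n=21: only reaches 14(W), 18(W), 20(W), all W → L
n=22: reaches L-position 11 → W
n=23: only reaches 22(W), which is W → L
L entries with 1 ≤ n ≤ 23 (n=0 is outside the asked range and is not counted): n = 1, 3, 5, 7, 9, 11, 13, 15, 17, 19, 21, 23; that makes 12.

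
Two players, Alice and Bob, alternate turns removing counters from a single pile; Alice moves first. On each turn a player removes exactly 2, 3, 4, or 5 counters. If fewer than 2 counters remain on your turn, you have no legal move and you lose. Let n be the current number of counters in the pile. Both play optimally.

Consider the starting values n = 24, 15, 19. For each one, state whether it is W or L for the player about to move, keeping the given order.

24: W, 15: L, 19: W

Use the standard recursion: the mover loses at a terminal position; elsewhere, the mover wins exactly when some move hands the opponent an L position.
n=0: no move → L
n=1: no move → L
n=2: reaches L-position 0 → W
n=3: reaches L-position 1 → W
n=4: reaches L-position 1 → W
n=5: reaches L-position 1 → W
n=6: reaches L-position 1 → W
n=7: only reaches 5(W), 4(W), 3(W), 2(W), all W → L
n=8: only reaches 6(W), 5(W), 4(W), 3(W), all W → L
n=9: reaches L-position 7 → W
n=10: reaches L-position 8 → W
n=11: reaches L-position 8 → W
n=12: reaches L-position 8 → W
n=13: reaches L-position 8 → W
n=14: only reaches 12(W), 11(W), 10(W), 9(W), all W → L
n=15: only reaches 13(W), 12(W), 11(W), 10(W), all W → L
n=16: reaches L-position 14 → W
n=17: reaches L-position 15 → W
n=18: reaches L-position 15 → W
n=19: reaches L-position 15 → W
n=20: reaches L-position 15 → W
n=21: only reaches 19(W), 18(W), 17(W), 16(W), all W → L
n=22: only reaches 20(W), 19(W), 18(W), 17(W), all W → L
n=23: reaches L-position 21 → W
n=24: reaches L-position 22 → W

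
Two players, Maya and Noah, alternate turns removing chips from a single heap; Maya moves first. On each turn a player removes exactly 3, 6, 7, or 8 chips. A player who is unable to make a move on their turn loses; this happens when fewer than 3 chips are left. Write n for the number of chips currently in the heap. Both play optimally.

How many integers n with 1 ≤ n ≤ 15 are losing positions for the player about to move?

5

Build the W/L table. Terminal = L. A non-terminal position is W if it has a move to some L; otherwise it is L.
n=0: no move → L
n=1: no move → L
n=2: no move → L
n=3: →0(L), so W
n=4: →1(L), so W
n=5: →2(L), so W
n=6: →0(L), so W
n=7: →1(L), so W
n=8: →2(L), so W
n=9: →2(L), so W
n=10: →2(L), so W
n=11: →8(W), 5(W), 4(W), 3(W) — all W, so L
n=12: →9(W), 6(W), 5(W), 4(W) — all W, so L
n=13: →10(W), 7(W), 6(W), 5(W) — all W, so L
n=14: →11(L), so W
n=15: →12(L), so W
L entries with 1 ≤ n ≤ 15 (n=0 is outside the asked range and is not counted): n = 1, 2, 11, 12, 13; that makes 5.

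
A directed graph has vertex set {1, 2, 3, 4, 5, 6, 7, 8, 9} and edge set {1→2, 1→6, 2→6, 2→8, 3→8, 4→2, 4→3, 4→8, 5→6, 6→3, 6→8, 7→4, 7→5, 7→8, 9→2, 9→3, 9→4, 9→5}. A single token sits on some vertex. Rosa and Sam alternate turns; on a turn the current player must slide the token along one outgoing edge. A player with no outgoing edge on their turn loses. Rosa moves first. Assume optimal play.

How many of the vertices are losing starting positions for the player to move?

Positions with no move are L. A position that does have a move is losing for the player to move precisely when every available move leads to a winning position for the opponent. Fill in the labels:
Every edge goes from a vertex to one that appears earlier in the order 8, 3, 6, 2, 4, 5, 1, 9, 7, so processing vertices in that order labels each vertex after all of its successors.
8: no outgoing edge → L
3: reaches L-position 8 → W
6: reaches L-position 8 → W
2: reaches L-position 8 → W
4: reaches L-position 8 → W
5: only reaches 6(W), which is W → L
1: only reaches 2(W), 6(W), all W → L
9: reaches L-position 5 → W
7: reaches L-position 5 → W
The L vertices are 1, 5, 8; that is 3 in all.

3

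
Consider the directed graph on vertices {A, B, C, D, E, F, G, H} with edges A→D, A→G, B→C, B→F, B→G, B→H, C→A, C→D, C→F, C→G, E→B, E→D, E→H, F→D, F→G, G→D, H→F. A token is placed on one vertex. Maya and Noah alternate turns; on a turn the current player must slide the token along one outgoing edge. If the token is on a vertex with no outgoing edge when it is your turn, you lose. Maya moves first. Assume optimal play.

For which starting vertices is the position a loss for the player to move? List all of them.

Use the standard recursion: the mover loses at a terminal position; elsewhere, the mover wins exactly when some move hands the opponent an L position.
Every edge goes from a vertex to one that appears earlier in the order D, G, A, F, H, C, B, E, so processing vertices in that order labels each vertex after all of its successors.
D: no outgoing edge → L
G: reaches L-position D → W
A: reaches L-position D → W
F: reaches L-position D → W
H: only reaches F(W), which is W → L
C: reaches L-position D → W
B: reaches L-position H → W
E: reaches L-position H → W
Reading off the rows marked L gives the requested list; there are 2 such vertices.

D, H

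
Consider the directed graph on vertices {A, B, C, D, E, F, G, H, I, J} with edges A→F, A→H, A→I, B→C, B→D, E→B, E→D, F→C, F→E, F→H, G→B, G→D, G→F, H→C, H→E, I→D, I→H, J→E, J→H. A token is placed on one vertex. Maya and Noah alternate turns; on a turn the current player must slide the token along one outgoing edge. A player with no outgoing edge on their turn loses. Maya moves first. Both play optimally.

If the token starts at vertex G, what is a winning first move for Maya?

Move to D.

Classify positions by backward induction: terminal positions (no move available) are L. From any other position, the mover wins iff some move reaches an L.
Every edge goes from a vertex to one that appears earlier in the order D, C, B, E, H, F, I, J, A, G, so processing vertices in that order labels each vertex after all of its successors.
D: no outgoing edge → L
C: no outgoing edge → L
B: can move to C, which is L ⇒ W
E: can move to D, which is L ⇒ W
H: can move to C, which is L ⇒ W
F: can move to C, which is L ⇒ W
I: can move to D, which is L ⇒ W
J: moves to H(W), E(W); every one is W ⇒ L
A: moves to I(W), F(W), H(W); every one is W ⇒ L
G: can move to D, which is L ⇒ W
From G, the L positions reachable in one move are: D.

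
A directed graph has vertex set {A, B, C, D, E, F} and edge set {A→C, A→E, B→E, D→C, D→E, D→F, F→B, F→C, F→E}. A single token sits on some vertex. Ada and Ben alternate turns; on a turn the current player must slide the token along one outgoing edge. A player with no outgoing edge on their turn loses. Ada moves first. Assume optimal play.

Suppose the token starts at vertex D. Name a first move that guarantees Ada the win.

Move to C.

Positions with no move are L. A position that does have a move is losing for the player to move precisely when every available move leads to a winning position for the opponent. Fill in the labels:
Every edge goes from a vertex to one that appears earlier in the order E, C, B, F, A, D, so processing vertices in that order labels each vertex after all of its successors.
E: no outgoing edge → L
C: no outgoing edge → L
B: →E(L), so W
F: →C(L), so W
A: →C(L), so W
D: →C(L), so W
From D, the L positions reachable in one move are: C, E. Any move reaching one of these is winning.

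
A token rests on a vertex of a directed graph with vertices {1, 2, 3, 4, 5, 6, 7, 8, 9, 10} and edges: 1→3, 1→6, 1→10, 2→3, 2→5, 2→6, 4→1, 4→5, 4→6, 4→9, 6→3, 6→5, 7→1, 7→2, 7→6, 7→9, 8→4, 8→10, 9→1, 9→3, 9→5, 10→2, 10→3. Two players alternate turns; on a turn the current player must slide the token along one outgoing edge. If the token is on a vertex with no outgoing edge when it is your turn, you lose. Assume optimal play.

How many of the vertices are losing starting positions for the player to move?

Build the W/L table. Terminal = L. A non-terminal position is W if it has a move to some L; otherwise it is L.
Every edge goes from a vertex to one that appears earlier in the order 5, 3, 6, 2, 10, 1, 9, 4, 7, 8, so processing vertices in that order labels each vertex after all of its successors.
5: no outgoing edge → L
3: no outgoing edge → L
6: reaches L-position 3 → W
2: reaches L-position 3 → W
10: reaches L-position 3 → W
1: reaches L-position 3 → W
9: reaches L-position 3 → W
4: reaches L-position 5 → W
7: only reaches 9(W), 1(W), 2(W), 6(W), all W → L
8: only reaches 4(W), 10(W), all W → L
The L vertices are 3, 5, 7, 8; that is 4 in all.

4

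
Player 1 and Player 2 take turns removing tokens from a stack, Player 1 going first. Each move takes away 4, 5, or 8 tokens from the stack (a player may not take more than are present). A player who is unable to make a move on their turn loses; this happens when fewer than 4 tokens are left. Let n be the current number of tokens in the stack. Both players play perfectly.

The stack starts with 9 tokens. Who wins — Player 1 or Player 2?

Player 1 wins.

Compute win/loss labels from the base case upward. A position with no move is L. Any other position is W if it can reach an L in one move, else L.
n=0: no move → L
n=1: no move → L
n=2: no move → L
n=3: no move → L
n=4: W (go to 0, an L position)
n=5: W (go to 1, an L position)
n=6: W (go to 2, an L position)
n=7: W (go to 3, an L position)
n=8: W (go to 3, an L position)
n=9: W (go to 1, an L position)
From 9 Player 1 can remove 8, leaving 1, reaching an L position.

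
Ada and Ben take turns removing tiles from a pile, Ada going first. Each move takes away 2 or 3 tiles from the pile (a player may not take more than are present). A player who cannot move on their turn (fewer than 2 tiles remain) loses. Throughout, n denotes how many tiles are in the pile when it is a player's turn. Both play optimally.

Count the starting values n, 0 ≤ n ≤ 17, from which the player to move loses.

8

Build the W/L table. Terminal = L. A non-terminal position is W if it has a move to some L; otherwise it is L.
n=0: no move → L
n=1: no move → L
n=2: W (go to 0, an L position)
n=3: W (go to 1, an L position)
n=4: W (go to 1, an L position)
n=5: L (options 3(W), 2(W) are all W)
n=6: L (options 4(W), 3(W) are all W)
n=7: W (go to 5, an L position)
n=8: W (go to 6, an L position)
n=9: W (go to 6, an L position)
n=10: L (options 8(W), 7(W) are all W)
n=11: L (options 9(W), 8(W) are all W)
n=12: W (go to 10, an L position)
n=13: W (go to 11, an L position)
n=14: W (go to 11, an L position)
n=15: L (options 13(W), 12(W) are all W)
n=16: L (options 14(W), 13(W) are all W)
n=17: W (go to 15, an L position)
L entries with 0 ≤ n ≤ 17: n = 0, 1, 5, 6, 10, 11, 15, 16; that makes 8.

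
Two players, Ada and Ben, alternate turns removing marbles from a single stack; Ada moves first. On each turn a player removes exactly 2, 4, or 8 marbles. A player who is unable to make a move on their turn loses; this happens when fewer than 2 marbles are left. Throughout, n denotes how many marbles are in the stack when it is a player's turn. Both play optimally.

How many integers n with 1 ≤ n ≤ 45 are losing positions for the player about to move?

Positions with no move are L. A position that does have a move is losing for the player to move precisely when every available move leads to a winning position for the opponent. Fill in the labels:
n=0: no move → L
n=1: no move → L
n=2: can move to 0, which is L ⇒ W
n=3: can move to 1, which is L ⇒ W
n=4: can move to 0, which is L ⇒ W
n=5: can move to 1, which is L ⇒ W
n=6: moves to 4(W), 2(W); every one is W ⇒ L
n=7: moves to 5(W), 3(W); every one is W ⇒ L
n=8: can move to 6, which is L ⇒ W
n=9: can move to 7, which is L ⇒ W
n=10: can move to 6, which is L ⇒ W
n=11: can move to 7, which is L ⇒ W
n=12: moves to 10(W), 8(W), 4(W); every one is W ⇒ L
n=13: moves to 11(W), 9(W), 5(W); every one is W ⇒ L
n=14: can move to 12, which is L ⇒ W
n=15: can move to 13, which is L ⇒ W
n=16: can move to 12, which is L ⇒ W
n=17: can move to 13, which is L ⇒ W
n=18: moves to 16(W), 14(W), 10(W); every one is W ⇒ L
n=19: moves to 17(W), 15(W), 11(W); every one is W ⇒ L
n=20: can move to 18, which is L ⇒ W
n=21: can move to 19, which is L ⇒ W
n=22: can move to 18, which is L ⇒ W
n=23: can move to 19, which is L ⇒ W
n=24: moves to 22(W), 20(W), 16(W); every one is W ⇒ L
n=25: moves to 23(W), 21(W), 17(W); every one is W ⇒ L
n=26: can move to 24, which is L ⇒ W
n=27: can move to 25, which is L ⇒ W
n=28: can move to 24, which is L ⇒ W
n=29: can move to 25, which is L ⇒ W
n=30: moves to 28(W), 26(W), 22(W); every one is W ⇒ L
n=31: moves to 29(W), 27(W), 23(W); every one is W ⇒ L
n=32: can move to 30, which is L ⇒ W
n=33: can move to 31, which is L ⇒ W
n=34: can move to 30, which is L ⇒ W
n=35: can move to 31, which is L ⇒ W
n=36: moves to 34(W), 32(W), 28(W); every one is W ⇒ L
n=37: moves to 35(W), 33(W), 29(W); every one is W ⇒ L
n=38: can move to 36, which is L ⇒ W
n=39: can move to 37, which is L ⇒ W
n=40: can move to 36, which is L ⇒ W
n=41: can move to 37, which is L ⇒ W
n=42: moves to 40(W), 38(W), 34(W); every one is W ⇒ L
n=43: moves to 41(W), 39(W), 35(W); every one is W ⇒ L
n=44: can move to 42, which is L ⇒ W
n=45: can move to 43, which is L ⇒ W
L entries with 1 ≤ n ≤ 45 (n=0 is outside the asked range and is not counted): n = 1, 6, 7, 12, 13, 18, 19, 24, 25, 30, 31, 36, 37, 42, 43; that makes 15.

15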